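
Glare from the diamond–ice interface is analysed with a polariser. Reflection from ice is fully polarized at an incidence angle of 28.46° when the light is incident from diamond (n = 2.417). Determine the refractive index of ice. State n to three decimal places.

Full polarization of the reflected beam means tan θ_B = n₂/n₁, where n₁ is the incident medium (diamond).
n₂ = n₁ tan θ_B = 2.417 × tan 28.46° = 1.310.

n ≈ 1.310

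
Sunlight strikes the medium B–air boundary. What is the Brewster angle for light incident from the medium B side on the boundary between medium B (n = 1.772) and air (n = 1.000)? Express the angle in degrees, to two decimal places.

Brewster's condition: tan θ_B = n₂/n₁ = 1.000/1.772 = 0.5643. Taking the arctangent, θ_B = 29.44°.

θ_B ≈ 29.44°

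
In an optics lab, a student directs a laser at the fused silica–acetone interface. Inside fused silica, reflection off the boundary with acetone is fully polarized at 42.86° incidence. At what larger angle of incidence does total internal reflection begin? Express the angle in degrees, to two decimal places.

θ_c ≈ 68.12°

n₂/n₁ = tan 42.86° = 0.9280; the critical angle satisfies sin θ_c = n₂/n₁.
θ_c = arcsin(0.9280) = 68.12°.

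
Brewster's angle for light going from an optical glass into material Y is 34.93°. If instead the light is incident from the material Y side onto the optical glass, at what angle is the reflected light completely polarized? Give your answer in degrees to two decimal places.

θ_B' ≈ 55.07°

tan θ_B' = n₁/n₂ = 1/tan θ_B, so θ_B' = 90° − θ_B.
θ_B' = 90° − 34.93° = 55.07°.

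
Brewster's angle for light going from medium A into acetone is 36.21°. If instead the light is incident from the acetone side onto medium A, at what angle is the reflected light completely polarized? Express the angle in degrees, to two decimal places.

θ_B' ≈ 53.79°

Reversing the direction swaps n₁ and n₂, so tan θ_B' = 1/tan θ_B and θ_B' = 90° − θ_B.
Hence θ_B' = 90° − 36.21° = 53.79°.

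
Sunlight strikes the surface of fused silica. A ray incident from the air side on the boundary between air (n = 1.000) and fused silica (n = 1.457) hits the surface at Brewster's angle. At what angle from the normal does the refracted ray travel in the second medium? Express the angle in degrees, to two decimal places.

First find Brewster's angle: tan θ_B = 1.457/1.000 = 1.4570, giving θ_B = 55.54°.
The refracted ray is perpendicular to the reflected ray, so θ_t = 90° − θ_B = 34.46°.

θ_t ≈ 34.46°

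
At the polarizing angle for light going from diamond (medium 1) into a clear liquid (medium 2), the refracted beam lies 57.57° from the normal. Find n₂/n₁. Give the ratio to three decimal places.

θ_B + θ_t = 90°, so θ_B = 90° − 57.57° = 32.43°.
Then n₂/n₁ = tan θ_B = tan 32.43° = 0.635.

n₂/n₁ ≈ 0.635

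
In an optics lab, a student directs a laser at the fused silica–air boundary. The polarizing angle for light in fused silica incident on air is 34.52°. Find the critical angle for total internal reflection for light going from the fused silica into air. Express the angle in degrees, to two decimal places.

n₂/n₁ = tan 34.52° = 0.6878; the critical angle satisfies sin θ_c = n₂/n₁.
θ_c = arcsin(0.6878) = 43.46°.

θ_c ≈ 43.46°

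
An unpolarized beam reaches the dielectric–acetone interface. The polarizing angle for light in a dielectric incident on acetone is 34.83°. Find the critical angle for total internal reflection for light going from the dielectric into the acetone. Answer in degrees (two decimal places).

θ_c ≈ 44.09°

tan θ_B = n₂/n₁ = tan 34.83° = 0.6958.
Total internal reflection: sin θ_c = n₂/n₁ = 0.6958.
θ_c = arcsin(0.6958) = 44.09°.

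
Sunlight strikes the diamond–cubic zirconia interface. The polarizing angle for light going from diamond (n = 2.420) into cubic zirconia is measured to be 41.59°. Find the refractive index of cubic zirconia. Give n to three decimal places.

n ≈ 2.148

Full polarization of the reflected beam means tan θ_B = n₂/n₁, where n₁ is the incident medium (diamond).
n₂ = n₁ tan θ_B = 2.420 × tan 41.59° = 2.148.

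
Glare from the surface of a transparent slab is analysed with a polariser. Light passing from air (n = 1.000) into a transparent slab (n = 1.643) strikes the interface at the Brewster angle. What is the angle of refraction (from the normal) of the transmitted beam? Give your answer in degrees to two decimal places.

θ_t ≈ 31.33°

θ_B = arctan(n₂/n₁) = arctan(1.643/1.000) = 58.67°.
At Brewster's angle the reflected and refracted rays are perpendicular, so θ_t = 90° − θ_B = 90° − 58.67° = 31.33°.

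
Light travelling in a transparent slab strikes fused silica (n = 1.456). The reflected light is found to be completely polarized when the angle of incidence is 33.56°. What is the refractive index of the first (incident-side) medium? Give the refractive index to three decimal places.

Brewster's law: tan θ_B = n₂/n₁ (light incident in a transparent slab, refracted into fused silica).
n₁ = n₂ / tan θ_B = 1.456 / tan 33.56° = 2.195.

n ≈ 2.195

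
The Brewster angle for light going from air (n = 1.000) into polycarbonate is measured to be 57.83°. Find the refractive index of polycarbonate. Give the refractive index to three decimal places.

At the Brewster angle, tan θ_B = n₂/n₁ with n₁ on the incident side (air) and n₂ on the transmitted side (polycarbonate).
n₂ = n₁ tan θ_B = 1.000 × tan 57.83° = 1.590.

n ≈ 1.590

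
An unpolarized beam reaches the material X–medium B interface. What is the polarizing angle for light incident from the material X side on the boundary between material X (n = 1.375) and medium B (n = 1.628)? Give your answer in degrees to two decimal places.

Here n₂/n₁ = 1.628/1.375 = 1.1840, and Brewster's law gives tan θ_B = n₂/n₁.
θ_B = arctan(1.1840) = 49.82°.

θ_B ≈ 49.82°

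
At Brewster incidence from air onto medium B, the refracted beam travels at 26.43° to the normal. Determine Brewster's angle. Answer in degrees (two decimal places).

θ_B ≈ 63.57°

Brewster's condition makes the reflected and refracted beams perpendicular: θ_B + θ_t = 90°.
θ_B = 90° − 26.43° = 63.57°.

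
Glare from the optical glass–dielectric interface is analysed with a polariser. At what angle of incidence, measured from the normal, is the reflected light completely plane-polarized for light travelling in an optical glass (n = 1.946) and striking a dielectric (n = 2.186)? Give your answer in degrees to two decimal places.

θ_B ≈ 48.32°

tan θ_B = n₂/n₁ = 2.186/1.946 = 1.1233.
θ_B = arctan(1.1233) = 48.32°.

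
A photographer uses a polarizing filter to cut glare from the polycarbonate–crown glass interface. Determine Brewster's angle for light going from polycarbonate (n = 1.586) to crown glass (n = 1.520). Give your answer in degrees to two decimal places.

θ_B ≈ 43.78°

Brewster's condition: tan θ_B = n₂/n₁ = 1.520/1.586 = 0.9584.
So θ_B = arctan 0.9584 = 43.78°.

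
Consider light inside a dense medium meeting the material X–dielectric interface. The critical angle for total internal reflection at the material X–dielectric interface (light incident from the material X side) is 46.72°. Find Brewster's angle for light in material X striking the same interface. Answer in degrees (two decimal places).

n₂/n₁ = sin θ_c = sin 46.72° = 0.7280.
tan θ_B equals the same ratio, so θ_B = arctan(0.7280) = 36.06°.

θ_B ≈ 36.06°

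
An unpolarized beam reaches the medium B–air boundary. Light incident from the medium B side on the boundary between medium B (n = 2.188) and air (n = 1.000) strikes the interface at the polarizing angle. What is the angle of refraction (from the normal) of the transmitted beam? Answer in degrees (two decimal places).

θ_t ≈ 65.44°

tan θ_B = n₂/n₁ = 1.000/2.188 = 0.4570, so θ_B = 24.56°.
The refracted ray is perpendicular to the reflected ray, so θ_t = 90° − θ_B = 65.44°.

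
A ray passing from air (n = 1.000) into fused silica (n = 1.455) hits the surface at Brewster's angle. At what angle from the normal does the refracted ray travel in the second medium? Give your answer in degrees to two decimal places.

θ_t ≈ 34.50°

θ_B = arctan(n₂/n₁) = arctan(1.455/1.000) = 55.50°.
Since θ_B + θ_t = 90° at Brewster incidence, θ_t = 90° − 55.50° = 34.50°.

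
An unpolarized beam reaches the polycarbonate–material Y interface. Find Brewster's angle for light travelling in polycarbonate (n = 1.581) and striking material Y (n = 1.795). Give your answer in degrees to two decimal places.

θ_B ≈ 48.63°

The reflected p-component vanishes when tan θ_B = n₂/n₁.
Brewster's condition: tan θ_B = n₂/n₁ = 1.795/1.581 = 1.1354. Taking the arctangent, θ_B = 48.63°.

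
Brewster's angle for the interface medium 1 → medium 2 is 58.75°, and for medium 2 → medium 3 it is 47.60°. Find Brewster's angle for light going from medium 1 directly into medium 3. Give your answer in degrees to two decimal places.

n₂/n₁ = tan 58.75° = 1.6479 and n₃/n₂ = tan 47.60° = 1.0951.
So n₃/n₁ = (n₂/n₁)(n₃/n₂) = 1.6479 × 1.0951 = 1.8047.
θ_B(1→3) = arctan(1.8047) = 61.01°.

θ_B ≈ 61.01°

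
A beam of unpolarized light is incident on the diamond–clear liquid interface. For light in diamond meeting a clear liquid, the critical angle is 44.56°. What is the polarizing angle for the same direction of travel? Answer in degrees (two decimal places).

n₂/n₁ = sin θ_c = sin 44.56° = 0.7017.
tan θ_B equals the same ratio, so θ_B = arctan(0.7017) = 35.06°.

θ_B ≈ 35.06°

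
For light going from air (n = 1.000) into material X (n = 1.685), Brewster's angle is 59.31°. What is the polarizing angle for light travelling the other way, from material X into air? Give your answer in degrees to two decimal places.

The two Brewster angles are complementary: θ_B' = 90° − θ_B = 90° − 59.31° = 30.69°.

θ_B' ≈ 30.69°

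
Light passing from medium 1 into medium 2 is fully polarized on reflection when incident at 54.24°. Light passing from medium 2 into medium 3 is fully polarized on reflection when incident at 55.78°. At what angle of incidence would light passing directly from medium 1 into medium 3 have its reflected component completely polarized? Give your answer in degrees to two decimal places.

n₂/n₁ = tan 54.24° = 1.3886 and n₃/n₂ = tan 55.78° = 1.4704.
n₃/n₁ = 2.0417. Then tan θ_B(1→3) = n₃/n₁, so θ_B(1→3) = arctan(2.0417) = 63.90°.

θ_B ≈ 63.90°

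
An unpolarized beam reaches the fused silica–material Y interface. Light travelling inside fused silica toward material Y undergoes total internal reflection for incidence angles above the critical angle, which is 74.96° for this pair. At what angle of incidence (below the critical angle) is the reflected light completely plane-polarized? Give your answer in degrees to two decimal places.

θ_B ≈ 44.00°

n₂/n₁ = sin θ_c = sin 74.96° = 0.9657.
tan θ_B equals the same ratio, so θ_B = arctan(0.9657) = 44.00°.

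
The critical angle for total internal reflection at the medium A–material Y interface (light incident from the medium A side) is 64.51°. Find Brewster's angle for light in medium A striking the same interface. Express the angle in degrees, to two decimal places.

θ_B ≈ 42.07°

sin θ_c = n₂/n₁, so n₂/n₁ = sin 64.51° = 0.9027.
Brewster: tan θ_B = n₂/n₁ = 0.9027.
θ_B = arctan(0.9027) = 42.07°.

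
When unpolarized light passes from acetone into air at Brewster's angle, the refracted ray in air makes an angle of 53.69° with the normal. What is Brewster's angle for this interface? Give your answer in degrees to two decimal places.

At Brewster's angle the reflected and refracted rays are perpendicular, so θ_B + θ_t = 90°.
θ_B = 90° − 53.69° = 36.31°.

θ_B ≈ 36.31°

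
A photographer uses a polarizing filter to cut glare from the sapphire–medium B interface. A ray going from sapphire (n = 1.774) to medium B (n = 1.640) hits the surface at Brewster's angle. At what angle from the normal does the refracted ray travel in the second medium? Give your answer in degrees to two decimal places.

θ_B = arctan(n₂/n₁) = arctan(1.640/1.774) = 42.75°.
The refracted ray is perpendicular to the reflected ray, so θ_t = 90° − θ_B = 47.25°.

θ_t ≈ 47.25°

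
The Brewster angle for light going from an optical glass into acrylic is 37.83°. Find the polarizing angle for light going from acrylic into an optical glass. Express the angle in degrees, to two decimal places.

θ_B' ≈ 52.17°

tan θ_B' = n₁/n₂ = 1/tan θ_B, so θ_B' = 90° − θ_B.
θ_B' = 90° − 37.83° = 52.17°.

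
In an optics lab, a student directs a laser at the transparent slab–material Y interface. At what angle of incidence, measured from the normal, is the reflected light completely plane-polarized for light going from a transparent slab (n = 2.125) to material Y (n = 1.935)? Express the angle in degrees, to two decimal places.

Here n₂/n₁ = 1.935/2.125 = 0.9106, and Brewster's law gives tan θ_B = n₂/n₁. Taking the arctangent, θ_B = 42.32°.

θ_B ≈ 42.32°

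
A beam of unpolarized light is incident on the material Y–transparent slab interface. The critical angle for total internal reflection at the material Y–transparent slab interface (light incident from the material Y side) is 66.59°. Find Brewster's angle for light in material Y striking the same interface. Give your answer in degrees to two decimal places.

θ_B ≈ 42.54°

n₂/n₁ = sin θ_c = sin 66.59° = 0.9177.
tan θ_B equals the same ratio, so θ_B = arctan(0.9177) = 42.54°.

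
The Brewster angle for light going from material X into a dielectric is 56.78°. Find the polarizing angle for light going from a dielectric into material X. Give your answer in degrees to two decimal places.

θ_B' ≈ 33.22°

Reversing the direction swaps n₁ and n₂, so tan θ_B' = 1/tan θ_B and θ_B' = 90° − θ_B.
Hence θ_B' = 90° − 56.78° = 33.22°.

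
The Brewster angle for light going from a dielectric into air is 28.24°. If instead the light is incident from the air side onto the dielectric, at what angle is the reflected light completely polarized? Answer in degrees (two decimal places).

tan θ_B' = n₁/n₂ = 1/tan θ_B, so θ_B' = 90° − θ_B.
θ_B' = 90° − 28.24° = 61.76°.

θ_B' ≈ 61.76°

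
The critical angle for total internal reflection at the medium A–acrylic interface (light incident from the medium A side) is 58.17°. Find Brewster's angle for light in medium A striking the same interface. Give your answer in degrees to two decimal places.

θ_B ≈ 40.35°

sin θ_c = n₂/n₁, so n₂/n₁ = sin 58.17° = 0.8496.
Brewster: tan θ_B = n₂/n₁ = 0.8496.
θ_B = arctan(0.8496) = 40.35°.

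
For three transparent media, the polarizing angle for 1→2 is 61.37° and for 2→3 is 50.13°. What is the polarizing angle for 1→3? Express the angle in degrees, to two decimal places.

n₂/n₁ = tan 61.37° = 1.8318 and n₃/n₂ = tan 50.13° = 1.1973.
So n₃/n₁ = (n₂/n₁)(n₃/n₂) = 1.8318 × 1.1973 = 2.1932.
θ_B(1→3) = arctan(2.1932) = 65.49°.

θ_B ≈ 65.49°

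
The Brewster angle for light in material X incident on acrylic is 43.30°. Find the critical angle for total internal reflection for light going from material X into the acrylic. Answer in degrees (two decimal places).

n₂/n₁ = tan 43.30° = 0.9424; the critical angle satisfies sin θ_c = n₂/n₁.
θ_c = arcsin(0.9424) = 70.45°.

θ_c ≈ 70.45°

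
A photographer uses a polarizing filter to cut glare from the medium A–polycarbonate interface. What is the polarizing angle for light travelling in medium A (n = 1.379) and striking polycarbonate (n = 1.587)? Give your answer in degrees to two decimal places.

θ_B ≈ 49.01°

Brewster's condition: tan θ_B = n₂/n₁ = 1.587/1.379 = 1.1508.
So θ_B = arctan 1.1508 = 49.01°.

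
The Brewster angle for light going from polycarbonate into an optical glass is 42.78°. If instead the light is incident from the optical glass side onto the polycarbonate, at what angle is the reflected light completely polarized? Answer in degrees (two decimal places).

Reversing the direction swaps n₁ and n₂, so tan θ_B' = 1/tan θ_B and θ_B' = 90° − θ_B.
Hence θ_B' = 90° − 42.78° = 47.22°.

θ_B' ≈ 47.22°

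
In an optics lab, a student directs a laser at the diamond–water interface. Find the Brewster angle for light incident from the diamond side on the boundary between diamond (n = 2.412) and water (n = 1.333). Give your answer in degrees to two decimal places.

Here n₂/n₁ = 1.333/2.412 = 0.5527, and Brewster's law gives tan θ_B = n₂/n₁.
So θ_B = arctan 0.5527 = 28.93°.

θ_B ≈ 28.93°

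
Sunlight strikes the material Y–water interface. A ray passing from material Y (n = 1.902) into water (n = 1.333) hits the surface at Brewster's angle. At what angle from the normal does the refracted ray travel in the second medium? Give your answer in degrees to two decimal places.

θ_t ≈ 54.98°

First find Brewster's angle: tan θ_B = 1.333/1.902 = 0.7008, giving θ_B = 35.02°.
Since θ_B + θ_t = 90° at Brewster incidence, θ_t = 90° − 35.02° = 54.98°.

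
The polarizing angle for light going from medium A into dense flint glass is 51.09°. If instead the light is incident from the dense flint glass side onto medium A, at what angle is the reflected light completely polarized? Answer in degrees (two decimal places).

θ_B' ≈ 38.91°

The two Brewster angles are complementary: θ_B' = 90° − θ_B = 90° − 51.09° = 38.91°.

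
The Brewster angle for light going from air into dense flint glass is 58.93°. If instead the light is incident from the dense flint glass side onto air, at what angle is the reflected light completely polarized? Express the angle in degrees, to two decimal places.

tan θ_B' = n₁/n₂ = 1/tan θ_B, so θ_B' = 90° − θ_B.
θ_B' = 90° − 58.93° = 31.07°.

θ_B' ≈ 31.07°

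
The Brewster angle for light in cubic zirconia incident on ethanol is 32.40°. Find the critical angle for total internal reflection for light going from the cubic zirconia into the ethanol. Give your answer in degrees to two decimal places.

From Brewster, n₂/n₁ = tan θ_B = tan 32.40° = 0.6346.
Then sin θ_c = n₂/n₁ = 0.6346, so θ_c = arcsin 0.6346 = 39.39°.

θ_c ≈ 39.39°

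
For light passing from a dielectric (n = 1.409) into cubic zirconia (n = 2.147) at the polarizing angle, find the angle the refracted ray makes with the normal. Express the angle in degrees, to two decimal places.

θ_t ≈ 33.28°

tan θ_B = n₂/n₁ = 2.147/1.409 = 1.5238, so θ_B = 56.72°.
At Brewster's angle the reflected and refracted rays are perpendicular, so θ_t = 90° − θ_B = 90° − 56.72° = 33.28°.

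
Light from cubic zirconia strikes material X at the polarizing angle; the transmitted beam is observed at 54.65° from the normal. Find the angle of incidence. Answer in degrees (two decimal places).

θ_B ≈ 35.35°

Since the reflected and refracted rays are at right angles at the polarizing angle, θ_B + θ_t = 90°.
θ_B = 90° − 54.65° = 35.35°.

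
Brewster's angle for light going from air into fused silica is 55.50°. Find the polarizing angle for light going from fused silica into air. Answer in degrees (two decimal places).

tan θ_B' = n₁/n₂ = 1/tan θ_B, so θ_B' = 90° − θ_B.
θ_B' = 90° − 55.50° = 34.50°.

θ_B' ≈ 34.50°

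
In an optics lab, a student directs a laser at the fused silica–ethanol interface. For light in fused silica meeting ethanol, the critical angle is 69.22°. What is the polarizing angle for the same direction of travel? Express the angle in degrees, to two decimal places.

At the critical angle sin θ_c = n₂/n₁, giving n₂/n₁ = sin 69.22° = 0.9349.
Then tan θ_B = n₂/n₁ = 0.9349, so θ_B = arctan 0.9349 = 43.07°.

θ_B ≈ 43.07°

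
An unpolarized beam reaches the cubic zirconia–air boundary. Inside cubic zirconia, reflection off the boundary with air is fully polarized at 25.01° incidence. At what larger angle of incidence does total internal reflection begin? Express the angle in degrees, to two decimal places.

tan θ_B = n₂/n₁ = tan 25.01° = 0.4665.
Total internal reflection: sin θ_c = n₂/n₁ = 0.4665.
θ_c = arcsin(0.4665) = 27.81°.

θ_c ≈ 27.81°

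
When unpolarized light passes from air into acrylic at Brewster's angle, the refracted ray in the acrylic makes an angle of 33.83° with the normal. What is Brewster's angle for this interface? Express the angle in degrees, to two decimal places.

Since the reflected and refracted rays are at right angles at the polarizing angle, θ_B + θ_t = 90°.
So θ_B = 90° − θ_t = 90° − 33.83° = 56.17°.

θ_B ≈ 56.17°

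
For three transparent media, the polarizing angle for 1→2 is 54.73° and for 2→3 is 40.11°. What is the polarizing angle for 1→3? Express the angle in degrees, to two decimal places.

θ_B ≈ 49.98°

n₂/n₁ = tan 54.73° = 1.4139 and n₃/n₂ = tan 40.11° = 0.8424.
Multiplying, n₃/n₁ = 1.4139 × 0.8424 = 1.1911, and θ_B(1→3) = arctan 1.1911 = 49.98°.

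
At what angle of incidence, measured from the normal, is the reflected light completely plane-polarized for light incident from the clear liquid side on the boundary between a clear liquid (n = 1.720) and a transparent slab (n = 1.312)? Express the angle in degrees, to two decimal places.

θ_B ≈ 37.34°

Here n₂/n₁ = 1.312/1.720 = 0.7628, and Brewster's law gives tan θ_B = n₂/n₁.
θ_B = arctan(0.7628) = 37.34°.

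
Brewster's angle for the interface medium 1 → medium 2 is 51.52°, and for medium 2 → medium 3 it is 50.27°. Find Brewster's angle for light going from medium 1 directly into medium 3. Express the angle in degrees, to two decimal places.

θ_B ≈ 56.55°

Each Brewster angle gives a ratio: n₂/n₁ = tan 51.52° = 1.2581, n₃/n₂ = tan 50.27° = 1.2032.
Multiplying, n₃/n₁ = 1.2581 × 1.2032 = 1.5137, and θ_B(1→3) = arctan 1.5137 = 56.55°.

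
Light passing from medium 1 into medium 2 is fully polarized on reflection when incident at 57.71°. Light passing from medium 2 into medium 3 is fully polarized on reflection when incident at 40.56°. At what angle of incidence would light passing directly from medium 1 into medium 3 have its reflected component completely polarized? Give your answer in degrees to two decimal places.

θ_B ≈ 53.56°

n₂/n₁ = tan 57.71° = 1.5825 and n₃/n₂ = tan 40.56° = 0.8559.
So n₃/n₁ = (n₂/n₁)(n₃/n₂) = 1.5825 × 0.8559 = 1.3544.
θ_B(1→3) = arctan(1.3544) = 53.56°.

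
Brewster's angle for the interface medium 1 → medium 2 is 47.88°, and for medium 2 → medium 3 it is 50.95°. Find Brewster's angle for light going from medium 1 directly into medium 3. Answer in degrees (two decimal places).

tan θ_B(1→2) = n₂/n₁ = tan 47.88° = 1.1059.
tan θ_B(2→3) = n₃/n₂ = tan 50.95° = 1.2327.
So n₃/n₁ = (n₂/n₁)(n₃/n₂) = 1.1059 × 1.2327 = 1.3633.
θ_B(1→3) = arctan(1.3633) = 53.74°.

θ_B ≈ 53.74°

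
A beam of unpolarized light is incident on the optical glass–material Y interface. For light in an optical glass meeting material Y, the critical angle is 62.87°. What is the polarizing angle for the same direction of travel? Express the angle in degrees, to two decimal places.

At the critical angle sin θ_c = n₂/n₁, giving n₂/n₁ = sin 62.87° = 0.8900.
Then tan θ_B = n₂/n₁ = 0.8900, so θ_B = arctan 0.8900 = 41.67°.

θ_B ≈ 41.67°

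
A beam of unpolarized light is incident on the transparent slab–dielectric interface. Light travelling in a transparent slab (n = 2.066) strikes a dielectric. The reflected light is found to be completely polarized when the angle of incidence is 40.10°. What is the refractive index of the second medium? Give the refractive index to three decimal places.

Full polarization of the reflected beam means tan θ_B = n₂/n₁, where n₁ is the incident medium (a transparent slab).
n₂ = n₁ tan θ_B = 2.066 × tan 40.10° = 1.740.

n ≈ 1.740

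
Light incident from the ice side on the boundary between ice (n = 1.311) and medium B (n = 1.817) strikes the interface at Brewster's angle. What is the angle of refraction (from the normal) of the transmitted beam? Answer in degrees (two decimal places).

θ_t ≈ 35.81°

tan θ_B = n₂/n₁ = 1.817/1.311 = 1.3860, so θ_B = 54.19°.
Since θ_B + θ_t = 90° at Brewster incidence, θ_t = 90° − 54.19° = 35.81°.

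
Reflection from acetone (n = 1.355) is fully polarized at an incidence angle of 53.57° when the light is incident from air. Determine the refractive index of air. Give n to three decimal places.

n ≈ 1.000

Brewster's law: tan θ_B = n₂/n₁ (light incident in air, refracted into acetone).
n₁ = n₂ / tan θ_B = 1.355 / tan 53.57° = 1.000.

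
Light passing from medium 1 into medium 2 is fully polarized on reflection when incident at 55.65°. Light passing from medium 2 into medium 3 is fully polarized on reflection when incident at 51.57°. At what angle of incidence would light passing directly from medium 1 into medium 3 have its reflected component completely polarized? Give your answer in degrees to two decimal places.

n₂/n₁ = tan 55.65° = 1.4632 and n₃/n₂ = tan 51.57° = 1.2603.
So n₃/n₁ = (n₂/n₁)(n₃/n₂) = 1.4632 × 1.2603 = 1.8441.
θ_B(1→3) = arctan(1.8441) = 61.53°.

θ_B ≈ 61.53°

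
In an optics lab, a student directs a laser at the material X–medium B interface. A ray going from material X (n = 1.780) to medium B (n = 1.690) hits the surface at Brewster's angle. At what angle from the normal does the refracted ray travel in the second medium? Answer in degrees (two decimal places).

θ_t ≈ 46.49°

tan θ_B = n₂/n₁ = 1.690/1.780 = 0.9494, so θ_B = 43.51°.
The refracted ray is perpendicular to the reflected ray, so θ_t = 90° − θ_B = 46.49°.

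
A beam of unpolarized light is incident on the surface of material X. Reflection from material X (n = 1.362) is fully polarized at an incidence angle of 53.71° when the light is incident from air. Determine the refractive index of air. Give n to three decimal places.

Full polarization of the reflected beam means tan θ_B = n₂/n₁, where n₁ is the incident medium (air).
n₁ = n₂ / tan θ_B = 1.362 / tan 53.71° = 1.000.

n ≈ 1.000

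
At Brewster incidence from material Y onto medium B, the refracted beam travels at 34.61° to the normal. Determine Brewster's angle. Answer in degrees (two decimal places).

At Brewster's angle the reflected and refracted rays are perpendicular, so θ_B + θ_t = 90°.
θ_B = 90° − 34.61° = 55.39°.

θ_B ≈ 55.39°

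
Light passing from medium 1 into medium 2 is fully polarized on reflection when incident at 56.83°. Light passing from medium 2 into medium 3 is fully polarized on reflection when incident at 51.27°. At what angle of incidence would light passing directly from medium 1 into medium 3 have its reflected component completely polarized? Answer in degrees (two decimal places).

θ_B ≈ 62.34°

tan θ_B(1→2) = n₂/n₁ = tan 56.83° = 1.5299.
tan θ_B(2→3) = n₃/n₂ = tan 51.27° = 1.2469.
Multiplying, n₃/n₁ = 1.5299 × 1.2469 = 1.9076, and θ_B(1→3) = arctan 1.9076 = 62.34°.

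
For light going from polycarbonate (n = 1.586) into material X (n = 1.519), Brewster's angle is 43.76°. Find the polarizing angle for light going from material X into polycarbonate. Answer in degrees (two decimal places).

θ_B' ≈ 46.24°

Reversing the direction swaps n₁ and n₂, so tan θ_B' = 1/tan θ_B and θ_B' = 90° − θ_B.
Hence θ_B' = 90° − 43.76° = 46.24°.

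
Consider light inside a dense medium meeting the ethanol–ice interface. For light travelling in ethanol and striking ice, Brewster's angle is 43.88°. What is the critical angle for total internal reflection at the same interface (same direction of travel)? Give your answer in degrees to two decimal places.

θ_c ≈ 74.08°

tan θ_B = n₂/n₁ = tan 43.88° = 0.9616.
Total internal reflection: sin θ_c = n₂/n₁ = 0.9616.
θ_c = arcsin(0.9616) = 74.08°.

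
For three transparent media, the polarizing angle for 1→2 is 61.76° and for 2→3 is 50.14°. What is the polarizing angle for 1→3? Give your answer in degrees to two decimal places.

θ_B ≈ 65.85°

n₂/n₁ = tan 61.76° = 1.8619 and n₃/n₂ = tan 50.14° = 1.1977.
So n₃/n₁ = (n₂/n₁)(n₃/n₂) = 1.8619 × 1.1977 = 2.2299.
θ_B(1→3) = arctan(2.2299) = 65.85°.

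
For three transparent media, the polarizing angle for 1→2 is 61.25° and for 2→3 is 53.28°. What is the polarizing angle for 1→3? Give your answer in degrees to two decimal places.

Each Brewster angle gives a ratio: n₂/n₁ = tan 61.25° = 1.8228, n₃/n₂ = tan 53.28° = 1.3406.
Multiplying, n₃/n₁ = 1.8228 × 1.3406 = 2.4436, and θ_B(1→3) = arctan 2.4436 = 67.74°.

θ_B ≈ 67.74°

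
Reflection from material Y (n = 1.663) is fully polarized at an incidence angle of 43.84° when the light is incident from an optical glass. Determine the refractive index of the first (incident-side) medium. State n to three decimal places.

n ≈ 1.732

Brewster's law: tan θ_B = n₂/n₁ (light incident in an optical glass, refracted into material Y).
n₁ = n₂ / tan θ_B = 1.663 / tan 43.84° = 1.732.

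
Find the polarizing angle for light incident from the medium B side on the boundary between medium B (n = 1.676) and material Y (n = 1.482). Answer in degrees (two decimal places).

Here n₂/n₁ = 1.482/1.676 = 0.8842, and Brewster's law gives tan θ_B = n₂/n₁.
θ_B = arctan(0.8842) = 41.48°.

θ_B ≈ 41.48°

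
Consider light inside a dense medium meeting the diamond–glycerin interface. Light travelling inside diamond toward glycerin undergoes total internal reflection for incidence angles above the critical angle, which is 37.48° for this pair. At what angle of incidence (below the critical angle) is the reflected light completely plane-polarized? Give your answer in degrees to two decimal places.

n₂/n₁ = sin θ_c = sin 37.48° = 0.6085.
tan θ_B equals the same ratio, so θ_B = arctan(0.6085) = 31.32°.

θ_B ≈ 31.32°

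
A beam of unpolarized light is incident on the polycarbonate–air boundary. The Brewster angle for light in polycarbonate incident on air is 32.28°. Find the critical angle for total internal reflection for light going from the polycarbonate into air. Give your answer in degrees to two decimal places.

tan θ_B = n₂/n₁ = tan 32.28° = 0.6317.
Total internal reflection: sin θ_c = n₂/n₁ = 0.6317.
θ_c = arcsin(0.6317) = 39.17°.

θ_c ≈ 39.17°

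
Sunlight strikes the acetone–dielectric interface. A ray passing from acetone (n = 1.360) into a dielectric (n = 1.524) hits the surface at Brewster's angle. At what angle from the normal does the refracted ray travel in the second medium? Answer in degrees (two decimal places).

θ_t ≈ 41.75°

First find Brewster's angle: tan θ_B = 1.524/1.360 = 1.1206, giving θ_B = 48.25°.
At Brewster's angle the reflected and refracted rays are perpendicular, so θ_t = 90° − θ_B = 90° − 48.25° = 41.75°.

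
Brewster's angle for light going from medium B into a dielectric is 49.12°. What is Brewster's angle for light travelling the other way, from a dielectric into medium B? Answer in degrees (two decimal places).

The two Brewster angles are complementary: θ_B' = 90° − θ_B = 90° − 49.12° = 40.88°.

θ_B' ≈ 40.88°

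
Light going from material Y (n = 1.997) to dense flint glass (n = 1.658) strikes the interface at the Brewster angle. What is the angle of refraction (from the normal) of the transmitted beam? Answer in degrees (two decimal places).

θ_t ≈ 50.30°

tan θ_B = n₂/n₁ = 1.658/1.997 = 0.8302, so θ_B = 39.70°.
At Brewster's angle the reflected and refracted rays are perpendicular, so θ_t = 90° − θ_B = 90° − 39.70° = 50.30°.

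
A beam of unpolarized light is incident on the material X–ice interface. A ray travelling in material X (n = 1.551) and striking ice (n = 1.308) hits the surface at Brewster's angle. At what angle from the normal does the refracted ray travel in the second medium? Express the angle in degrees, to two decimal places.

First find Brewster's angle: tan θ_B = 1.308/1.551 = 0.8433, giving θ_B = 40.14°.
At Brewster's angle the reflected and refracted rays are perpendicular, so θ_t = 90° − θ_B = 90° − 40.14° = 49.86°.

θ_t ≈ 49.86°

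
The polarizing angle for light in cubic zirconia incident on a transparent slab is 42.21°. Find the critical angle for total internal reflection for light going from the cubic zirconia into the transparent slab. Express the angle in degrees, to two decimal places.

n₂/n₁ = tan 42.21° = 0.9071; the critical angle satisfies sin θ_c = n₂/n₁.
θ_c = arcsin(0.9071) = 65.10°.

θ_c ≈ 65.10°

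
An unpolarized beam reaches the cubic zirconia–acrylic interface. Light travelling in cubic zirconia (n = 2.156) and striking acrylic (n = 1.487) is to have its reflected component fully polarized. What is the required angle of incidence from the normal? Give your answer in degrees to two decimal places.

The reflected p-component vanishes when tan θ_B = n₂/n₁.
Here n₂/n₁ = 1.487/2.156 = 0.6897, and Brewster's law gives tan θ_B = n₂/n₁.
θ_B = arctan(0.6897) = 34.59°.

θ_B ≈ 34.59°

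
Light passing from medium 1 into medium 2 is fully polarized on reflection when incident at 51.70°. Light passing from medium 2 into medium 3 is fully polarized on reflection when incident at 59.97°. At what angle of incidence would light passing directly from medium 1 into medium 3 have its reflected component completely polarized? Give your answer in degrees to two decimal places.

Each Brewster angle gives a ratio: n₂/n₁ = tan 51.70° = 1.2662, n₃/n₂ = tan 59.97° = 1.7300.
Multiplying, n₃/n₁ = 1.2662 × 1.7300 = 2.1905, and θ_B(1→3) = arctan 2.1905 = 65.46°.

θ_B ≈ 65.46°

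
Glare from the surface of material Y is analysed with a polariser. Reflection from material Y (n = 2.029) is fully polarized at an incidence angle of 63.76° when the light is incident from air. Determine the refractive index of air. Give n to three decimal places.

At Brewster's angle, tan θ_B = n₂/n₁ with n₁ on the incident side (air) and n₂ on the transmitted side (material Y).
n₁ = n₂ / tan θ_B = 2.029 / tan 63.76° = 1.000.

n ≈ 1.000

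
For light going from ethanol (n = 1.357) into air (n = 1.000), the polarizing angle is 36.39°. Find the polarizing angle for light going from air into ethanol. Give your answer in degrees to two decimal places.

θ_B' ≈ 53.61°

The two Brewster angles are complementary: θ_B' = 90° − θ_B = 90° − 36.39° = 53.61°.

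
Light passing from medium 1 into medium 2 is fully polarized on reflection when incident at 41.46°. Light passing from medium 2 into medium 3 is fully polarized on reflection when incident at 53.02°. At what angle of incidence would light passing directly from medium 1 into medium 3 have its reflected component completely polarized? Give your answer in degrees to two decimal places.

θ_B ≈ 49.56°

tan θ_B(1→2) = n₂/n₁ = tan 41.46° = 0.8835.
tan θ_B(2→3) = n₃/n₂ = tan 53.02° = 1.3280.
Multiplying, n₃/n₁ = 0.8835 × 1.3280 = 1.1733, and θ_B(1→3) = arctan 1.1733 = 49.56°.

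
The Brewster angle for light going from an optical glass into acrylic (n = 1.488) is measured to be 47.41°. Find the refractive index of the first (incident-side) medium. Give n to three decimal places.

Full polarization of the reflected beam means tan θ_B = n₂/n₁, where n₁ is the incident medium (an optical glass).
n₁ = n₂ / tan θ_B = 1.488 / tan 47.41° = 1.368.

n ≈ 1.368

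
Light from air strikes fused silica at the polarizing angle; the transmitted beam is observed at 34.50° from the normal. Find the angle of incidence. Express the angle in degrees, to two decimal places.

θ_B ≈ 55.50°

At Brewster's angle the reflected and refracted rays are perpendicular, so θ_B + θ_t = 90°.
θ_B = 90° − 34.50° = 55.50°.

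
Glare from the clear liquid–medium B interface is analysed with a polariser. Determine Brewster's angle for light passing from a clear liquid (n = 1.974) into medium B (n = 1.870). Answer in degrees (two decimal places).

Here n₂/n₁ = 1.870/1.974 = 0.9473, and Brewster's law gives tan θ_B = n₂/n₁. Taking the arctangent, θ_B = 43.45°.

θ_B ≈ 43.45°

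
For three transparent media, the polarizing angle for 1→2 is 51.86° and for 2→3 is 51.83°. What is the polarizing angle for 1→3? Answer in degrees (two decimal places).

θ_B ≈ 58.32°

n₂/n₁ = tan 51.86° = 1.2735 and n₃/n₂ = tan 51.83° = 1.2721.
n₃/n₁ = 1.6201. Then tan θ_B(1→3) = n₃/n₁, so θ_B(1→3) = arctan(1.6201) = 58.32°.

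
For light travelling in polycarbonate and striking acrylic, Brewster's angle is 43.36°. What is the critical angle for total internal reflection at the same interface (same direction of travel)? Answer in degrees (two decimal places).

θ_c ≈ 70.79°

n₂/n₁ = tan 43.36° = 0.9443; the critical angle satisfies sin θ_c = n₂/n₁.
θ_c = arcsin(0.9443) = 70.79°.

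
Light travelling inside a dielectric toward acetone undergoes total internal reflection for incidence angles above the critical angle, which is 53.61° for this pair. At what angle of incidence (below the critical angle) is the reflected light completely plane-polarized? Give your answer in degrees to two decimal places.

θ_B ≈ 38.83°

sin θ_c = n₂/n₁, so n₂/n₁ = sin 53.61° = 0.8050.
Brewster: tan θ_B = n₂/n₁ = 0.8050.
θ_B = arctan(0.8050) = 38.83°.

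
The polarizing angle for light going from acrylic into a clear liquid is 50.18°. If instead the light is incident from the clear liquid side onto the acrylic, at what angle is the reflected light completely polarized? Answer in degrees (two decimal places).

θ_B' ≈ 39.82°

Reversing the direction swaps n₁ and n₂, so tan θ_B' = 1/tan θ_B and θ_B' = 90° − θ_B.
Hence θ_B' = 90° − 50.18° = 39.82°.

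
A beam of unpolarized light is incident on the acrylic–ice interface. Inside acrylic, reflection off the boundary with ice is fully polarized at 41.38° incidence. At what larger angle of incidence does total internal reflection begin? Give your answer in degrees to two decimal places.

tan θ_B = n₂/n₁ = tan 41.38° = 0.8810.
Total internal reflection: sin θ_c = n₂/n₁ = 0.8810.
θ_c = arcsin(0.8810) = 61.76°.

θ_c ≈ 61.76°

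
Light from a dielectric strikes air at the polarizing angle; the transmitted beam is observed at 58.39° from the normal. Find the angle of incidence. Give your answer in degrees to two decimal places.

θ_B ≈ 31.61°

At Brewster's angle the reflected and refracted rays are perpendicular, so θ_B + θ_t = 90°.
θ_B = 90° − 58.39° = 31.61°.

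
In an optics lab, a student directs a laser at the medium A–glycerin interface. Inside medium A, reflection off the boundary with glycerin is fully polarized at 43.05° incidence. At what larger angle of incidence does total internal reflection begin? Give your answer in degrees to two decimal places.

tan θ_B = n₂/n₁ = tan 43.05° = 0.9341.
Total internal reflection: sin θ_c = n₂/n₁ = 0.9341.
θ_c = arcsin(0.9341) = 69.09°.

θ_c ≈ 69.09°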